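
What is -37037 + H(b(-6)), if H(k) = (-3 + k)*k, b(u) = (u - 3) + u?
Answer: -36767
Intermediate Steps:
b(u) = -3 + 2*u (b(u) = (-3 + u) + u = -3 + 2*u)
H(k) = k*(-3 + k)
-37037 + H(b(-6)) = -37037 + (-3 + 2*(-6))*(-3 + (-3 + 2*(-6))) = -37037 + (-3 - 12)*(-3 + (-3 - 12)) = -37037 - 15*(-3 - 15) = -37037 - 15*(-18) = -37037 + 270 = -36767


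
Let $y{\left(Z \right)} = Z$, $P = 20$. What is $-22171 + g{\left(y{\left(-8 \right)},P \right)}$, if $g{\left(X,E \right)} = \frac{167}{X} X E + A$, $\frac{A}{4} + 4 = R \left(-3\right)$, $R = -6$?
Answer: $-18775$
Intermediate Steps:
$A = 56$ ($A = -16 + 4 \left(\left(-6\right) \left(-3\right)\right) = -16 + 4 \cdot 18 = -16 + 72 = 56$)
$g{\left(X,E \right)} = 56 + 167 E$ ($g{\left(X,E \right)} = \frac{167}{X} X E + 56 = 167 E + 56 = 56 + 167 E$)
$-22171 + g{\left(y{\left(-8 \right)},P \right)} = -22171 + \left(56 + 167 \cdot 20\right) = -22171 + \left(56 + 3340\right) = -22171 + 3396 = -18775$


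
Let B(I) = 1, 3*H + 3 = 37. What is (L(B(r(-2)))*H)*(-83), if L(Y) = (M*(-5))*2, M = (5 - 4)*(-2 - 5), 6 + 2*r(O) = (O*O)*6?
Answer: -197540/3 ≈ -65847.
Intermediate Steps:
r(O) = -3 + 3*O**2 (r(O) = -3 + ((O*O)*6)/2 = -3 + (O**2*6)/2 = -3 + (6*O**2)/2 = -3 + 3*O**2)
H = 34/3 (H = -1 + (1/3)*37 = -1 + 37/3 = 34/3 ≈ 11.333)
M = -7 (M = 1*(-7) = -7)
L(Y) = 70 (L(Y) = -7*(-5)*2 = 35*2 = 70)
(L(B(r(-2)))*H)*(-83) = (70*(34/3))*(-83) = (2380/3)*(-83) = -197540/3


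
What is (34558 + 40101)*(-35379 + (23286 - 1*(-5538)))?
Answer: -489389745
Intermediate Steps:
(34558 + 40101)*(-35379 + (23286 - 1*(-5538))) = 74659*(-35379 + (23286 + 5538)) = 74659*(-35379 + 28824) = 74659*(-6555) = -489389745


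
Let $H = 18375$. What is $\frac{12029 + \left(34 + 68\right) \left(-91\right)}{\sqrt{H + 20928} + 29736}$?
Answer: $\frac{9076088}{98243377} - \frac{2747 \sqrt{4367}}{294730131} \approx 0.091768$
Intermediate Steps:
$\frac{12029 + \left(34 + 68\right) \left(-91\right)}{\sqrt{H + 20928} + 29736} = \frac{12029 + \left(34 + 68\right) \left(-91\right)}{\sqrt{18375 + 20928} + 29736} = \frac{12029 + 102 \left(-91\right)}{\sqrt{39303} + 29736} = \frac{12029 - 9282}{3 \sqrt{4367} + 29736} = \frac{2747}{29736 + 3 \sqrt{4367}}$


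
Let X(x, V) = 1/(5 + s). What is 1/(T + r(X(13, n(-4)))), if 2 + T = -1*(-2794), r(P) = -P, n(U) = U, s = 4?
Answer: 9/25127 ≈ 0.00035818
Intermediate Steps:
X(x, V) = 1/9 (X(x, V) = 1/(5 + 4) = 1/9)
T = 2792 (T = -2 - 1*(-2794) = -2 + 2794 = 2792)
1/(T + r(X(13, n(-4)))) = 1/(2792 - 1*1/9) = 1/(2792 - 1/9) = 1/(25127/9) = 9/25127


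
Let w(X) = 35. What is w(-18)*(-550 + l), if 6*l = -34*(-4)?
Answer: -55370/3 ≈ -18457.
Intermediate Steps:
l = 68/3 (l = (-34*(-4))/6 = (1/6)*136 = 68/3 ≈ 22.667)
w(-18)*(-550 + l) = 35*(-550 + 68/3) = 35*(-1582/3) = -55370/3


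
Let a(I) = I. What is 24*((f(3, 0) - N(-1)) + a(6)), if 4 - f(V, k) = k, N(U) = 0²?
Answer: 240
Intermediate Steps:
N(U) = 0
f(V, k) = 4 - k
24*((f(3, 0) - N(-1)) + a(6)) = 24*(((4 - 1*0) - 1*0) + 6) = 24*(((4 + 0) + 0) + 6) = 24*((4 + 0) + 6) = 24*(4 + 6) = 24*10 = 240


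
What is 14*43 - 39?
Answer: 563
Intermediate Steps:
14*43 - 39 = 602 - 39 = 563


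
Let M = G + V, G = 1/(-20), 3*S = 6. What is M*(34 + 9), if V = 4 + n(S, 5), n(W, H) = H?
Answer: 7697/20 ≈ 384.85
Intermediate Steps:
S = 2 (S = (⅓)*6 = 2)
V = 9 (V = 4 + 5 = 9)
G = -1/20 ≈ -0.050000
M = 179/20 (M = -1/20 + 9 = 179/20 ≈ 8.9500)
M*(34 + 9) = 179*(34 + 9)/20 = (179/20)*43 = 7697/20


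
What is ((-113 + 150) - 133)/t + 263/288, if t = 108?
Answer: 7/288 ≈ 0.024306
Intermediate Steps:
((-113 + 150) - 133)/t + 263/288 = ((-113 + 150) - 133)/108 + 263/288 = (37 - 133)*(1/108) + 263*(1/288) = -96*1/108 + 263/288 = -8/9 + 263/288 = 7/288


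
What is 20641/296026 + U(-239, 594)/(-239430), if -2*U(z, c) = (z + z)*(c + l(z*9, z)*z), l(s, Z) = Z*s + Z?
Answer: 4344403655159807/35438752590 ≈ 1.2259e+5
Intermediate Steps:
l(s, Z) = Z + Z*s
U(z, c) = -z*(c + z²*(1 + 9*z)) (U(z, c) = -(z + z)*(c + (z*(1 + z*9))*z)/2 = -2*z*(c + (z*(1 + 9*z))*z)/2 = -2*z*(c + z²*(1 + 9*z))/2 = -z*(c + z²*(1 + 9*z)))
20641/296026 + U(-239, 594)/(-239430) = 20641/296026 - 1*(-239)*(594 + (-239)²*(1 + 9*(-239)))/(-239430) = 20641*(1/296026) - 1*(-239)*(594 + 57121*(1 - 2151))*(-1/239430) = 20641/296026 - 1*(-239)*(594 + 57121*(-2150))*(-1/239430) = 20641/296026 - 1*(-239)*(594 - 122810150)*(-1/239430) = 20641/296026 - 1*(-239)*(-122809556)*(-1/239430) = 20641/296026 - 29351483884*(-1/239430) = 20641/296026 + 14675741942/119715 = 4344403655159807/35438752590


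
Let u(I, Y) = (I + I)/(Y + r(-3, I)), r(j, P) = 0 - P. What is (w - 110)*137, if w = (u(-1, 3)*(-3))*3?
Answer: -28907/2 ≈ -14454.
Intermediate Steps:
r(j, P) = -P
u(I, Y) = 2*I/(Y - I) (u(I, Y) = (I + I)/(Y - I) = (2*I)/(Y - I) = 2*I/(Y - I))
w = 9/2 (w = (-2*(-1)/(-1 - 1*3)*(-3))*3 = (-2*(-1)/(-1 - 3)*(-3))*3 = (-2*(-1)/(-4)*(-3))*3 = (-2*(-1)*(-1/4)*(-3))*3 = -1/2*(-3)*3 = (3/2)*3 = 9/2 ≈ 4.5000)
(w - 110)*137 = (9/2 - 110)*137 = -211/2*137 = -28907/2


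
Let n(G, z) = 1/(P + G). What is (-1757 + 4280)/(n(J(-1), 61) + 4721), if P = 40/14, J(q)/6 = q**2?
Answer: 156426/292709 ≈ 0.53441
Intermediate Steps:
J(q) = 6*q**2
P = 20/7 (P = 40*(1/14) = 20/7 ≈ 2.8571)
n(G, z) = 1/(20/7 + G)
(-1757 + 4280)/(n(J(-1), 61) + 4721) = (-1757 + 4280)/(7/(20 + 7*(6*(-1)**2)) + 4721) = 2523/(7/(20 + 7*(6*1)) + 4721) = 2523/(7/(20 + 7*6) + 4721) = 2523/(7/(20 + 42) + 4721) = 2523/(7/62 + 4721) = 2523/(292709/62) = 2523*(62/292709) = 156426/292709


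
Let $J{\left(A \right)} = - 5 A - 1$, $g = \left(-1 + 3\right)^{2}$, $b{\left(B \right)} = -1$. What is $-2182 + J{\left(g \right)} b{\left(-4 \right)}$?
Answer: $-2161$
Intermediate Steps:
$g = 4$ ($g = 2^{2} = 4$)
$J{\left(A \right)} = -1 - 5 A$
$-2182 + J{\left(g \right)} b{\left(-4 \right)} = -2182 + \left(-1 - 20\right) \left(-1\right) = -2182 - -21 = -2182 + 21 = -2161$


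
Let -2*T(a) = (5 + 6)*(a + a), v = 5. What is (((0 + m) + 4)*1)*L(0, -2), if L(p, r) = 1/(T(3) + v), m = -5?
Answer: 1/28 ≈ 0.035714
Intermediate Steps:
T(a) = -11*a (T(a) = -(5 + 6)*(a + a)/2 = -11*2*a/2 = -11*a)
L(p, r) = -1/28 (L(p, r) = 1/(-11*3 + 5) = 1/(-33 + 5) = 1/(-28) = -1/28)
(((0 + m) + 4)*1)*L(0, -2) = (((0 - 5) + 4)*1)*(-1/28) = ((-5 + 4)*1)*(-1/28) = -1*1*(-1/28) = -1*(-1/28) = 1/28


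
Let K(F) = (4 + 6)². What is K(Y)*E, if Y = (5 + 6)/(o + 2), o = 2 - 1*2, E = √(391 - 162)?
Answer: 100*√229 ≈ 1513.3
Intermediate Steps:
E = √229 ≈ 15.133
o = 0 (o = 2 - 2 = 0)
Y = 11/2 (Y = (5 + 6)/(0 + 2) = 11/2 ≈ 5.5000)
K(F) = 100 (K(F) = 10² = 100)
K(Y)*E = 100*√229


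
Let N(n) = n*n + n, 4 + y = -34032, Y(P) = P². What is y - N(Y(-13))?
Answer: -62766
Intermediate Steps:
y = -34036 (y = -4 - 34032 = -34036)
N(n) = n + n² (N(n) = n² + n = n + n²)
y - N(Y(-13)) = -34036 - (-13)²*(1 + (-13)²) = -34036 - 169*(1 + 169) = -34036 - 169*170 = -34036 - 1*28730 = -34036 - 28730 = -62766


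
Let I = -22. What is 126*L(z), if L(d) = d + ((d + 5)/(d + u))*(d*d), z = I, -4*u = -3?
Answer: 230076/5 ≈ 46015.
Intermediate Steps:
u = ¾ (u = -¼*(-3) = ¾ ≈ 0.75000)
z = -22
L(d) = d + d²*(5 + d)/(¾ + d) (L(d) = d + ((d + 5)/(d + ¾))*(d*d) = d + ((5 + d)/(¾ + d))*d² = d + d²*(5 + d)/(¾ + d))
126*L(z) = 126*(-22*(3 + 4*(-22)² + 24*(-22))/(3 + 4*(-22))) = 126*(-22*(3 + 4*484 - 528)/(3 - 88)) = 126*(-22*(3 + 1936 - 528)/(-85)) = 126*(-22*(-1/85)*1411) = 126*(1826/5) = 230076/5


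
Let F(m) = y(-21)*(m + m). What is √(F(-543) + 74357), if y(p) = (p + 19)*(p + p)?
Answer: I*√16867 ≈ 129.87*I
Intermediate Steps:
y(p) = 2*p*(19 + p) (y(p) = (19 + p)*(2*p) = 2*p*(19 + p))
F(m) = 168*m (F(m) = (2*(-21)*(19 - 21))*(m + m) = (2*(-21)*(-2))*(2*m) = 84*(2*m) = 168*m)
√(F(-543) + 74357) = √(168*(-543) + 74357) = √(-91224 + 74357) = √(-16867) = I*√16867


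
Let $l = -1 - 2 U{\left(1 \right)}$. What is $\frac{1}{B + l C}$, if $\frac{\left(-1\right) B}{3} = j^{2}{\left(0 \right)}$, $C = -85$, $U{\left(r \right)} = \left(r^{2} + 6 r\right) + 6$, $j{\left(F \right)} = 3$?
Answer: $\frac{1}{2268} \approx 0.00044092$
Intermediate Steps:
$U{\left(r \right)} = 6 + r^{2} + 6 r$
$B = -27$ ($B = - 3 \cdot 3^{2} = \left(-3\right) 9 = -27$)
$l = -27$ ($l = -1 - 2 \left(6 + 1^{2} + 6 \cdot 1\right) = -1 - 2 \left(6 + 1 + 6\right) = -1 - 26 = -27$)
$\frac{1}{B + l C} = \frac{1}{-27 - -2295} = \frac{1}{-27 + 2295} = \frac{1}{2268}$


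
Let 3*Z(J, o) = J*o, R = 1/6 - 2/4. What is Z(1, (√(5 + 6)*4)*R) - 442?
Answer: -442 - 4*√11/9 ≈ -443.47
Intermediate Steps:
R = -⅓ (R = 1*(⅙) - 2*¼ = ⅙ - ½ = -⅓ ≈ -0.33333)
Z(J, o) = J*o/3 (Z(J, o) = (J*o)/3 = J*o/3)
Z(1, (√(5 + 6)*4)*R) - 442 = (⅓)*1*((√(5 + 6)*4)*(-⅓)) - 442 = (⅓)*1*((√11*4)*(-⅓)) - 442 = (⅓)*1*((4*√11)*(-⅓)) - 442 = (⅓)*1*(-4*√11/3) - 442 = -4*√11/9 - 442 = -442 - 4*√11/9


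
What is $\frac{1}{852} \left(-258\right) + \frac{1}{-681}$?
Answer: $- \frac{29425}{96702} \approx -0.30429$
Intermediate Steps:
$\frac{1}{852} \left(-258\right) + \frac{1}{-681} = \frac{1}{852} \left(-258\right) - \frac{1}{681} = - \frac{43}{142} - \frac{1}{681} = - \frac{29425}{96702}$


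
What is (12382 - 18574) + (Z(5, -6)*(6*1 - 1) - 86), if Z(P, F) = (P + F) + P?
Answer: -6258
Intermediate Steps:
Z(P, F) = F + 2*P (Z(P, F) = (F + P) + P = F + 2*P)
(12382 - 18574) + (Z(5, -6)*(6*1 - 1) - 86) = (12382 - 18574) + ((-6 + 2*5)*(6*1 - 1) - 86) = -6192 + ((-6 + 10)*(6 - 1) - 86) = -6192 + (4*5 - 86) = -6192 + (20 - 86) = -6192 - 66 = -6258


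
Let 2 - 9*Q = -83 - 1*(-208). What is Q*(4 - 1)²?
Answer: -123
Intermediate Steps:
Q = -41/3 (Q = 2/9 - (-83 - 1*(-208))/9 = 2/9 - (-83 + 208)/9 = 2/9 - ⅑*125 = 2/9 - 125/9 = -41/3 ≈ -13.667)
Q*(4 - 1)² = -41*(4 - 1)²/3 = -41/3*3² = -41/3*9 = -123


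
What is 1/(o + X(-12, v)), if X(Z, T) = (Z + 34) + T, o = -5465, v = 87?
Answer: -1/5356 ≈ -0.00018671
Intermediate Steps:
X(Z, T) = 34 + T + Z (X(Z, T) = (34 + Z) + T = 34 + T + Z)
1/(o + X(-12, v)) = 1/(-5465 + (34 + 87 - 12)) = 1/(-5465 + 109) = 1/(-5356) = -1/5356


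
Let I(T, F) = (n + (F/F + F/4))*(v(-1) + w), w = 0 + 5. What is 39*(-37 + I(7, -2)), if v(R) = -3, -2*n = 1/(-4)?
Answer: -5577/4 ≈ -1394.3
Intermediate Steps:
n = 1/8 (n = -1/2/(-4) = -1/2*(-1/4) = 1/8 ≈ 0.12500)
w = 5
I(T, F) = 9/4 + F/2 (I(T, F) = (1/8 + (F/F + F/4))*(-3 + 5) = (1/8 + (1 + F*(1/4)))*2 = (1/8 + (1 + F/4))*2 = (9/8 + F/4)*2 = 9/4 + F/2)
39*(-37 + I(7, -2)) = 39*(-37 + (9/4 + (1/2)*(-2))) = 39*(-37 + (9/4 - 1)) = 39*(-37 + 5/4) = 39*(-143/4) = -5577/4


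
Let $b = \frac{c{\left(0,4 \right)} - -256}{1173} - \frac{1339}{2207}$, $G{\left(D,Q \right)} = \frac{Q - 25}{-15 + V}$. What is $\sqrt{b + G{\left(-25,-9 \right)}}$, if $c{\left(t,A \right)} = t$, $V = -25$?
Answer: $\frac{\sqrt{309320030845785}}{25888110} \approx 0.67937$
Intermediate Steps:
$G{\left(D,Q \right)} = \frac{5}{8} - \frac{Q}{40}$ ($G{\left(D,Q \right)} = \frac{Q - 25}{-15 - 25} = \frac{-25 + Q}{-40} = \left(-25 + Q\right) \left(- \frac{1}{40}\right) = \frac{5}{8} - \frac{Q}{40}$)
$b = - \frac{1005655}{2588811}$ ($b = \frac{0 - -256}{1173} - \frac{1339}{2207} = \left(0 + 256\right) \frac{1}{1173} - \frac{1339}{2207} = 256 \cdot \frac{1}{1173} - \frac{1339}{2207} = \frac{256}{1173} - \frac{1339}{2207} = - \frac{1005655}{2588811} \approx -0.38846$)
$\sqrt{b + G{\left(-25,-9 \right)}} = \sqrt{- \frac{1005655}{2588811} + \left(\frac{5}{8} - - \frac{9}{40}\right)} = \sqrt{- \frac{1005655}{2588811} + \left(\frac{5}{8} + \frac{9}{40}\right)} = \sqrt{- \frac{1005655}{2588811} + \frac{17}{20}} = \sqrt{\frac{23896687}{51776220}} = \frac{\sqrt{309320030845785}}{25888110}$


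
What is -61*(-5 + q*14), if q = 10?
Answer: -8235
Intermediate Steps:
-61*(-5 + q*14) = -61*(-5 + 10*14) = -61*(-5 + 140) = -61*135 = -8235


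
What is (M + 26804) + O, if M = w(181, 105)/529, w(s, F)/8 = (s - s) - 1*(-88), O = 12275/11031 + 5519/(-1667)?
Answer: 260730426689284/9727610133 ≈ 26803.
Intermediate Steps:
O = -40417664/18388677 (O = 12275*(1/11031) + 5519*(-1/1667) = 12275/11031 - 5519/1667 = -40417664/18388677 ≈ -2.1980)
w(s, F) = 704 (w(s, F) = 8*((s - s) - 1*(-88)) = 8*(0 + 88) = 8*88 = 704)
M = 704/529 ≈ 1.3308
(M + 26804) + O = (704/529 + 26804) - 40417664/18388677 = 14180020/529 - 40417664/18388677 = 260730426689284/9727610133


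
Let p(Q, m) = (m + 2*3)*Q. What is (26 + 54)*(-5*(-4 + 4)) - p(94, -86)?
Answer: 7520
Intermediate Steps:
p(Q, m) = Q*(6 + m) (p(Q, m) = (m + 6)*Q = (6 + m)*Q = Q*(6 + m))
(26 + 54)*(-5*(-4 + 4)) - p(94, -86) = (26 + 54)*(-5*(-4 + 4)) - 94*(6 - 86) = 80*(-5*0) - 94*(-80) = 80*0 - 1*(-7520) = 0 + 7520 = 7520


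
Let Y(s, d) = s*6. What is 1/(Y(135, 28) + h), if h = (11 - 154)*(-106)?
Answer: 1/15968 ≈ 6.2625e-5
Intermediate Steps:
Y(s, d) = 6*s
h = 15158 (h = -143*(-106) = 15158)
1/(Y(135, 28) + h) = 1/(6*135 + 15158) = 1/(810 + 15158) = 1/15968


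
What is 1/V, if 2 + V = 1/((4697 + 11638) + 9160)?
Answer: -25495/50989 ≈ -0.50001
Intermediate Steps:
V = -50989/25495 (V = -2 + 1/((4697 + 11638) + 9160) = -2 + 1/(16335 + 9160) = -2 + 1/25495 = -50989/25495 ≈ -2.0000)
1/V = 1/(-50989/25495) = -25495/50989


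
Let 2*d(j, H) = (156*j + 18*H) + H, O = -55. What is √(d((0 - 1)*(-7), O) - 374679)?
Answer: I*√1498622/2 ≈ 612.09*I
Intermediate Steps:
d(j, H) = 78*j + 19*H/2 (d(j, H) = ((156*j + 18*H) + H)/2 = ((18*H + 156*j) + H)/2 = (19*H + 156*j)/2 = 78*j + 19*H/2)
√(d((0 - 1)*(-7), O) - 374679) = √((78*((0 - 1)*(-7)) + (19/2)*(-55)) - 374679) = √((78*(-1*(-7)) - 1045/2) - 374679) = √((78*7 - 1045/2) - 374679) = √((546 - 1045/2) - 374679) = √(47/2 - 374679) = √(-749311/2) = I*√1498622/2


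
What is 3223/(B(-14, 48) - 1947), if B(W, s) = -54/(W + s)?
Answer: -54791/33126 ≈ -1.6540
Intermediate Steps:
3223/(B(-14, 48) - 1947) = 3223/(-54/(-14 + 48) - 1947) = 3223/(-54/34 - 1947) = 3223/(-54*1/34 - 1947) = 3223/(-27/17 - 1947) = 3223/(-33126/17) = 3223*(-17/33126) = -54791/33126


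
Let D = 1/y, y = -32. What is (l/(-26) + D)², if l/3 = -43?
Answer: 4206601/173056 ≈ 24.308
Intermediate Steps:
l = -129 (l = 3*(-43) = -129)
D = -1/32 (D = 1/(-32) = -1/32 ≈ -0.031250)
(l/(-26) + D)² = (-129/(-26) - 1/32)² = (-129*(-1/26) - 1/32)² = (129/26 - 1/32)² = (2051/416)² = 4206601/173056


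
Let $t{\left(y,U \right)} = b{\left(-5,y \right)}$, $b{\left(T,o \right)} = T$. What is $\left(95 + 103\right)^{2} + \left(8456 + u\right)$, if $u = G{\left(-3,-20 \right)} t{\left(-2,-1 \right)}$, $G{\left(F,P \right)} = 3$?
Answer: $47645$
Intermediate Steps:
$t{\left(y,U \right)} = -5$
$u = -15$ ($u = 3 \left(-5\right) = -15$)
$\left(95 + 103\right)^{2} + \left(8456 + u\right) = \left(95 + 103\right)^{2} + \left(8456 - 15\right) = 198^{2} + 8441 = 39204 + 8441 = 47645$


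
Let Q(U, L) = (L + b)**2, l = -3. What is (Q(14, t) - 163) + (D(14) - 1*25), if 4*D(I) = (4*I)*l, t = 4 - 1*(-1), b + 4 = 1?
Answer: -226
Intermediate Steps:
b = -3 (b = -4 + 1 = -3)
t = 5 (t = 4 + 1 = 5)
Q(U, L) = (-3 + L)**2 (Q(U, L) = (L - 3)**2 = (-3 + L)**2)
D(I) = -3*I (D(I) = ((4*I)*(-3))/4 = (-12*I)/4 = -3*I)
(Q(14, t) - 163) + (D(14) - 1*25) = ((-3 + 5)**2 - 163) + (-3*14 - 1*25) = (2**2 - 163) + (-42 - 25) = (4 - 163) - 67 = -159 - 67 = -226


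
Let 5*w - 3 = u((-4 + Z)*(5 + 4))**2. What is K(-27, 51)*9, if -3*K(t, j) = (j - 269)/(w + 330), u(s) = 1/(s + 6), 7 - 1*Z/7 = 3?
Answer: 161158680/81466453 ≈ 1.9782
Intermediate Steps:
Z = 28 (Z = 49 - 7*3 = 49 - 21 = 28)
u(s) = 1/(6 + s)
w = 147853/246420 (w = 3/5 + (1/(6 + (-4 + 28)*(5 + 4)))**2/5 = 3/5 + (1/(6 + 24*9))**2/5 = 3/5 + (1/(6 + 216))**2/5 = 3/5 + (1/222)**2/5 = 3/5 + (1/5)*(1/49284) = 3/5 + 1/246420 = 147853/246420 ≈ 0.60000)
K(t, j) = 22095660/81466453 - 82140*j/81466453 (K(t, j) = -(j - 269)/(3*(147853/246420 + 330)) = -(-269 + j)/(3*81466453/246420) = -(-269 + j)*246420/(3*81466453) = -(-66286980/81466453 + 246420*j/81466453)/3 = 22095660/81466453 - 82140*j/81466453)
K(-27, 51)*9 = (22095660/81466453 - 82140/81466453*51)*9 = (22095660/81466453 - 4189140/81466453)*9 = (17906520/81466453)*9 = 161158680/81466453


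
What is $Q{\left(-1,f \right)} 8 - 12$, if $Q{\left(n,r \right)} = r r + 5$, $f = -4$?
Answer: $156$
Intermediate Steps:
$Q{\left(n,r \right)} = 5 + r^{2}$ ($Q{\left(n,r \right)} = r^{2} + 5 = 5 + r^{2}$)
$Q{\left(-1,f \right)} 8 - 12 = \left(5 + \left(-4\right)^{2}\right) 8 - 12 = \left(5 + 16\right) 8 - 12 = 21 \cdot 8 - 12 = 168 - 12 = 156$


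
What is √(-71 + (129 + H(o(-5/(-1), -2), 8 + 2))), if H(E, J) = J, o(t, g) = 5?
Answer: 2*√17 ≈ 8.2462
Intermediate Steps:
√(-71 + (129 + H(o(-5/(-1), -2), 8 + 2))) = √(-71 + (129 + (8 + 2))) = √(-71 + (129 + 10)) = √(-71 + 139) = √68 = 2*√17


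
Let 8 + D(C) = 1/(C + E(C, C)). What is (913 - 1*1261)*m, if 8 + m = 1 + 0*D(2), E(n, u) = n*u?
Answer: 2436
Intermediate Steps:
D(C) = -8 + 1/(C + C**2) (D(C) = -8 + 1/(C + C*C) = -8 + 1/(C + C**2))
m = -7 (m = -8 + (1 + 0*((1 - 8*2 - 8*2**2)/(2*(1 + 2)))) = -8 + (1 + 0*((1/2)*(1 - 16 - 8*4)/3)) = -8 + (1 + 0*((1/2)*(1/3)*(1 - 16 - 32))) = -8 + (1 + 0*((1/2)*(1/3)*(-47))) = -8 + (1 + 0*(-47/6)) = -8 + (1 + 0) = -8 + 1 = -7)
(913 - 1*1261)*m = (913 - 1*1261)*(-7) = (913 - 1261)*(-7) = -348*(-7) = 2436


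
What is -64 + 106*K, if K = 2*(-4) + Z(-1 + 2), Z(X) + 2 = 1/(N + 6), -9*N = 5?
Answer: -54122/49 ≈ -1104.5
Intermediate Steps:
N = -5/9 (N = -⅑*5 = -5/9 ≈ -0.55556)
Z(X) = -89/49 (Z(X) = -2 + 1/(-5/9 + 6) = -2 + 1/(49/9) = -2 + 9/49 = -89/49)
K = -481/49 (K = 2*(-4) - 89/49 = -8 - 89/49 = -481/49 ≈ -9.8163)
-64 + 106*K = -64 + 106*(-481/49) = -64 - 50986/49 = -54122/49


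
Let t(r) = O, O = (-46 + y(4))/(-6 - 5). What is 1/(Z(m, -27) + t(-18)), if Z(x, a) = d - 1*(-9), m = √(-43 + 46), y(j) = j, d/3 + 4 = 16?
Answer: 11/537 ≈ 0.020484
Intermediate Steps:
d = 36 (d = -12 + 3*16 = -12 + 48 = 36)
m = √3 ≈ 1.7320
Z(x, a) = 45 (Z(x, a) = 36 - 1*(-9) = 36 + 9 = 45)
O = 42/11 (O = (-46 + 4)/(-6 - 5) = -42/(-11) = -42*(-1/11) = 42/11 ≈ 3.8182)
t(r) = 42/11
1/(Z(m, -27) + t(-18)) = 1/(45 + 42/11) = 1/(537/11) = 11/537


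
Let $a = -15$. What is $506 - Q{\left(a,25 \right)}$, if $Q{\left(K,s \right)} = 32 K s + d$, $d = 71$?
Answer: $12435$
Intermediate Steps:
$Q{\left(K,s \right)} = 71 + 32 K s$ ($Q{\left(K,s \right)} = 32 K s + 71 = 71 + 32 K s$)
$506 - Q{\left(a,25 \right)} = 506 - \left(71 + 32 \left(-15\right) 25\right) = 506 - \left(71 - 12000\right) = 506 - -11929 = 506 + 11929 = 12435$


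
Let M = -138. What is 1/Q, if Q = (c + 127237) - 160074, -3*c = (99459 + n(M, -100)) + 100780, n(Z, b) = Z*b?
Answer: -3/312550 ≈ -9.5985e-6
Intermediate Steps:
c = -214039/3 (c = -((99459 - 138*(-100)) + 100780)/3 = -((99459 + 13800) + 100780)/3 = -(113259 + 100780)/3 = -1/3*214039 = -214039/3 ≈ -71346.)
Q = -312550/3 (Q = (-214039/3 + 127237) - 160074 = 167672/3 - 160074 = -312550/3 ≈ -1.0418e+5)
1/Q = 1/(-312550/3) = -3/312550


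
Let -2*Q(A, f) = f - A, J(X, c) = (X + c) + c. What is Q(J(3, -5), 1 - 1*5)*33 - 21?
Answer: -141/2 ≈ -70.500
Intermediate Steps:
J(X, c) = X + 2*c
Q(A, f) = A/2 - f/2 (Q(A, f) = -(f - A)/2 = A/2 - f/2)
Q(J(3, -5), 1 - 1*5)*33 - 21 = ((3 + 2*(-5))/2 - (1 - 1*5)/2)*33 - 21 = ((3 - 10)/2 - (1 - 5)/2)*33 - 21 = ((½)*(-7) - ½*(-4))*33 - 21 = (-7/2 + 2)*33 - 21 = -3/2*33 - 21 = -99/2 - 21 = -141/2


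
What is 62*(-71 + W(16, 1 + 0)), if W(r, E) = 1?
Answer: -4340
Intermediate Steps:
62*(-71 + W(16, 1 + 0)) = 62*(-71 + 1) = 62*(-70) = -4340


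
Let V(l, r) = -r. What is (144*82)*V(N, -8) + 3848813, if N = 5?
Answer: 3943277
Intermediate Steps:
(144*82)*V(N, -8) + 3848813 = (144*82)*(-1*(-8)) + 3848813 = 11808*8 + 3848813 = 94464 + 3848813 = 3943277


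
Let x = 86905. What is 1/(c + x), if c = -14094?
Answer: 1/72811 ≈ 1.3734e-5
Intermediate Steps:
1/(c + x) = 1/(-14094 + 86905) = 1/72811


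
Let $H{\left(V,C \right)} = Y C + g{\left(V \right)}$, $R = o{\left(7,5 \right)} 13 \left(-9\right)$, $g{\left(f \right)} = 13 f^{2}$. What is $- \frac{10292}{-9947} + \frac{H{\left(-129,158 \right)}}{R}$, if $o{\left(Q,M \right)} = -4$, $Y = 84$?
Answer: $\frac{762899197}{1551732} \approx 491.64$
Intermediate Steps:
$R = 468$ ($R = \left(-4\right) 13 \left(-9\right) = \left(-52\right) \left(-9\right) = 468$)
$H{\left(V,C \right)} = 13 V^{2} + 84 C$ ($H{\left(V,C \right)} = 84 C + 13 V^{2} = 13 V^{2} + 84 C$)
$- \frac{10292}{-9947} + \frac{H{\left(-129,158 \right)}}{R} = - \frac{10292}{-9947} + \frac{13 \left(-129\right)^{2} + 84 \cdot 158}{468} = \left(-10292\right) \left(- \frac{1}{9947}\right) + \left(13 \cdot 16641 + 13272\right) \frac{1}{468} = \frac{10292}{9947} + \left(216333 + 13272\right) \frac{1}{468} = \frac{10292}{9947} + 229605 \cdot \frac{1}{468} = \frac{10292}{9947} + \frac{76535}{156} = \frac{762899197}{1551732}$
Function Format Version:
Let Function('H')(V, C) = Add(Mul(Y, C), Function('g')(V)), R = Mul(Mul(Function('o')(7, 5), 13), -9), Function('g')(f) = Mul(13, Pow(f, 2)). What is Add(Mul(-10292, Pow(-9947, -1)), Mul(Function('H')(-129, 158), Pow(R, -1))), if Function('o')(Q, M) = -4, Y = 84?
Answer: Rational(762899197, 1551732) ≈ 491.64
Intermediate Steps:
R = 468 (R = Mul(Mul(-4, 13), -9) = Mul(-52, -9) = 468)
Function('H')(V, C) = Add(Mul(13, Pow(V, 2)), Mul(84, C)) (Function('H')(V, C) = Add(Mul(84, C), Mul(13, Pow(V, 2))) = Add(Mul(13, Pow(V, 2)), Mul(84, C)))
Add(Mul(-10292, Pow(-9947, -1)), Mul(Function('H')(-129, 158), Pow(R, -1))) = Add(Mul(-10292, Pow(-9947, -1)), Mul(Add(Mul(13, Pow(-129, 2)), Mul(84, 158)), Pow(468, -1))) = Add(Mul(-10292, Rational(-1, 9947)), Mul(Add(Mul(13, 16641), 13272), Rational(1, 468))) = Add(Rational(10292, 9947), Mul(Add(216333, 13272), Rational(1, 468))) = Add(Rational(10292, 9947), Mul(229605, Rational(1, 468))) = Add(Rational(10292, 9947), Rational(76535, 156)) = Rational(762899197, 1551732)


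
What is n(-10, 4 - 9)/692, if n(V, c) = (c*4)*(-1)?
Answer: 5/173 ≈ 0.028902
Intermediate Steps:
n(V, c) = -4*c (n(V, c) = (4*c)*(-1) = -4*c)
n(-10, 4 - 9)/692 = -4*(4 - 9)/692 = -4*(-5)*(1/692) = 20*(1/692) = 5/173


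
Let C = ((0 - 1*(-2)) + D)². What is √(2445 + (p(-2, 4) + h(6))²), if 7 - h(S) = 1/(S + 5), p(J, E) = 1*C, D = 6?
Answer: √904245/11 ≈ 86.447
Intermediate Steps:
C = 64 (C = ((0 - 1*(-2)) + 6)² = ((0 + 2) + 6)² = (2 + 6)² = 8² = 64)
p(J, E) = 64 (p(J, E) = 1*64 = 64)
h(S) = 7 - 1/(5 + S) (h(S) = 7 - 1/(S + 5) = 7 - 1/(5 + S))
√(2445 + (p(-2, 4) + h(6))²) = √(2445 + (64 + (34 + 7*6)/(5 + 6))²) = √(2445 + (64 + (34 + 42)/11)²) = √(2445 + (64 + (1/11)*76)²) = √(2445 + (64 + 76/11)²) = √(2445 + (780/11)²) = √(2445 + 608400/121) = √(904245/121) = √904245/11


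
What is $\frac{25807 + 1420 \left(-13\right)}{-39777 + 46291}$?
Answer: $\frac{7347}{6514} \approx 1.1279$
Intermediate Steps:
$\frac{25807 + 1420 \left(-13\right)}{-39777 + 46291} = \frac{25807 - 18460}{6514} = 7347 \cdot \frac{1}{6514} = \frac{7347}{6514}$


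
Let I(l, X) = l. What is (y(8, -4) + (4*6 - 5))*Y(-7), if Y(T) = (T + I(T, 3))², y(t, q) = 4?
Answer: 4508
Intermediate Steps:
Y(T) = 4*T² (Y(T) = (T + T)² = (2*T)² = 4*T²)
(y(8, -4) + (4*6 - 5))*Y(-7) = (4 + (4*6 - 5))*(4*(-7)²) = (4 + (24 - 5))*(4*49) = (4 + 19)*196 = 23*196 = 4508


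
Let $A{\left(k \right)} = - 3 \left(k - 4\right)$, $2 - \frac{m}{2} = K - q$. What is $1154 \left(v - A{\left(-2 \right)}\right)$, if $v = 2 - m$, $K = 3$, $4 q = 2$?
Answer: $-17310$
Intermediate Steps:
$q = \frac{1}{2}$ ($q = \frac{1}{4} \cdot 2 = \frac{1}{2} \approx 0.5$)
$m = -1$ ($m = 4 - 2 \left(3 - \frac{1}{2}\right) = 4 - 5 = -1$)
$A{\left(k \right)} = 12 - 3 k$ ($A{\left(k \right)} = - 3 \left(-4 + k\right) = 12 - 3 k$)
$v = 3$ ($v = 2 - -1 = 2 + 1 = 3$)
$1154 \left(v - A{\left(-2 \right)}\right) = 1154 \left(3 - \left(12 - -6\right)\right) = 1154 \left(3 - \left(12 + 6\right)\right) = 1154 \left(3 - 18\right) = 1154 \left(-15\right) = -17310$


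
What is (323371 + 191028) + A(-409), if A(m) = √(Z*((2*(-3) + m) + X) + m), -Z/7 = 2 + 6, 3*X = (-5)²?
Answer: 514399 + 13*√1191/3 ≈ 5.1455e+5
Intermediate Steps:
X = 25/3 (X = (⅓)*(-5)² = (⅓)*25 = 25/3 ≈ 8.3333)
Z = -56 (Z = -7*(2 + 6) = -7*8 = -56)
A(m) = √(-392/3 - 55*m) (A(m) = √(-56*((2*(-3) + m) + 25/3) + m) = √(-56*((-6 + m) + 25/3) + m) = √(-56*(7/3 + m) + m) = √((-392/3 - 56*m) + m) = √(-392/3 - 55*m))
(323371 + 191028) + A(-409) = (323371 + 191028) + √(-1176 - 495*(-409))/3 = 514399 + √(-1176 + 202455)/3 = 514399 + √201279/3 = 514399 + (13*√1191)/3 = 514399 + 13*√1191/3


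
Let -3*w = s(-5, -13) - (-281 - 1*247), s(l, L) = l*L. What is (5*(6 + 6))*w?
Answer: -11860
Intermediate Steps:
s(l, L) = L*l
w = -593/3 (w = -(-13*(-5) - (-281 - 1*247))/3 = -(65 - (-281 - 247))/3 = -(65 - 1*(-528))/3 = -(65 + 528)/3 = -⅓*593 = -593/3 ≈ -197.67)
(5*(6 + 6))*w = (5*(6 + 6))*(-593/3) = (5*12)*(-593/3) = 60*(-593/3) = -11860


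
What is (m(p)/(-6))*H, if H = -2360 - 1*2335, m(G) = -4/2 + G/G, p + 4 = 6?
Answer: -1565/2 ≈ -782.50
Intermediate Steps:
p = 2 (p = -4 + 6 = 2)
m(G) = -1 (m(G) = -4*½ + 1 = -2 + 1 = -1)
H = -4695 (H = -2360 - 2335 = -4695)
(m(p)/(-6))*H = -1/(-6)*(-4695) = -1*(-⅙)*(-4695) = (⅙)*(-4695) = -1565/2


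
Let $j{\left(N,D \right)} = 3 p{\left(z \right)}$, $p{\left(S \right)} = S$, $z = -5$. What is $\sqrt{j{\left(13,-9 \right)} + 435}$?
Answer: $2 \sqrt{105} \approx 20.494$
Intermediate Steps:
$j{\left(N,D \right)} = -15$ ($j{\left(N,D \right)} = 3 \left(-5\right) = -15$)
$\sqrt{j{\left(13,-9 \right)} + 435} = \sqrt{-15 + 435} = \sqrt{420} = 2 \sqrt{105}$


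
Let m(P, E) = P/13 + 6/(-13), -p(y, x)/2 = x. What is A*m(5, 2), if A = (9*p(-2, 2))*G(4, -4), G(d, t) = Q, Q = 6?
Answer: 216/13 ≈ 16.615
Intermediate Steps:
G(d, t) = 6
p(y, x) = -2*x
m(P, E) = -6/13 + P/13 (m(P, E) = P*(1/13) + 6*(-1/13) = P/13 - 6/13 = -6/13 + P/13)
A = -216 (A = (9*(-2*2))*6 = (9*(-4))*6 = -36*6 = -216)
A*m(5, 2) = -216*(-6/13 + (1/13)*5) = -216*(-6/13 + 5/13) = -216*(-1/13) = 216/13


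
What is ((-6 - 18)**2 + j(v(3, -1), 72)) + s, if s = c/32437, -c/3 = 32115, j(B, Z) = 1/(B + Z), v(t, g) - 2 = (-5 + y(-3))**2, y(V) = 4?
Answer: 1394084962/2432775 ≈ 573.04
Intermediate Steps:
v(t, g) = 3 (v(t, g) = 2 + (-5 + 4)**2 = 2 + (-1)**2 = 2 + 1 = 3)
c = -96345 (c = -3*32115 = -96345)
s = -96345/32437 ≈ -2.9702
((-6 - 18)**2 + j(v(3, -1), 72)) + s = ((-6 - 18)**2 + 1/(3 + 72)) - 96345/32437 = ((-24)**2 + 1/75) - 96345/32437 = (576 + 1/75) - 96345/32437 = 43201/75 - 96345/32437 = 1394084962/2432775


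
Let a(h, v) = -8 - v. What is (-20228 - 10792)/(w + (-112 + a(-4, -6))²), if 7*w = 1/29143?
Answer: -6328111020/2651196997 ≈ -2.3869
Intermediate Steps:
w = 1/204001 (w = (⅐)/29143 = (⅐)*(1/29143) = 1/204001 ≈ 4.9019e-6)
(-20228 - 10792)/(w + (-112 + a(-4, -6))²) = (-20228 - 10792)/(1/204001 + (-112 + (-8 - 1*(-6)))²) = -31020/(1/204001 + (-112 + (-8 + 6))²) = -31020/(1/204001 + (-112 - 2)²) = -31020/(1/204001 + (-114)²) = -31020/(1/204001 + 12996) = -31020/2651196997/204001 = -31020*204001/2651196997 = -6328111020/2651196997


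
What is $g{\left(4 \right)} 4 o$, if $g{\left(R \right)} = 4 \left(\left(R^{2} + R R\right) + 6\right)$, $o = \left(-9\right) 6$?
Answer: $-32832$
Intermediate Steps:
$o = -54$
$g{\left(R \right)} = 24 + 8 R^{2}$ ($g{\left(R \right)} = 4 \left(\left(R^{2} + R^{2}\right) + 6\right) = 4 \left(2 R^{2} + 6\right) = 4 \left(6 + 2 R^{2}\right) = 24 + 8 R^{2}$)
$g{\left(4 \right)} 4 o = \left(24 + 8 \cdot 4^{2}\right) 4 \left(-54\right) = \left(24 + 8 \cdot 16\right) 4 \left(-54\right) = \left(24 + 128\right) 4 \left(-54\right) = 152 \cdot 4 \left(-54\right) = 608 \left(-54\right) = -32832$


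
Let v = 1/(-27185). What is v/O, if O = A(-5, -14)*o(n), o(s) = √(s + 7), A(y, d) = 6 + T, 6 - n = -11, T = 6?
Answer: -√6/3914640 ≈ -6.2573e-7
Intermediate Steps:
n = 17 (n = 6 - 1*(-11) = 6 + 11 = 17)
A(y, d) = 12 (A(y, d) = 6 + 6 = 12)
o(s) = √(7 + s)
v = -1/27185 ≈ -3.6785e-5
O = 24*√6 (O = 12*√(7 + 17) = 12*√24 = 12*(2*√6) = 24*√6 ≈ 58.788)
v/O = -√6/144/27185 = -√6/3914640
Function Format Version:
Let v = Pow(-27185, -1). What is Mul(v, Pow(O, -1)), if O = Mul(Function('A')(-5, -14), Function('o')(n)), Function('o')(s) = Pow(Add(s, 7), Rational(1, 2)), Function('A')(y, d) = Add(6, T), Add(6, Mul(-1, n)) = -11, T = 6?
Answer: Mul(Rational(-1, 3914640), Pow(6, Rational(1, 2))) ≈ -6.2573e-7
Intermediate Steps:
n = 17 (n = Add(6, Mul(-1, -11)) = Add(6, 11) = 17)
Function('A')(y, d) = 12 (Function('A')(y, d) = Add(6, 6) = 12)
Function('o')(s) = Pow(Add(7, s), Rational(1, 2))
v = Rational(-1, 27185) ≈ -3.6785e-5
O = Mul(24, Pow(6, Rational(1, 2))) (O = Mul(12, Pow(Add(7, 17), Rational(1, 2))) = Mul(12, Pow(24, Rational(1, 2))) = Mul(12, Mul(2, Pow(6, Rational(1, 2)))) = Mul(24, Pow(6, Rational(1, 2))) ≈ 58.788)
Mul(v, Pow(O, -1)) = Mul(Rational(-1, 27185), Pow(Mul(24, Pow(6, Rational(1, 2))), -1)) = Mul(Rational(-1, 27185), Mul(Rational(1, 144), Pow(6, Rational(1, 2)))) = Mul(Rational(-1, 3914640), Pow(6, Rational(1, 2)))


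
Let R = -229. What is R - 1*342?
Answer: -571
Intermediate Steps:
R - 1*342 = -229 - 1*342 = -229 - 342 = -571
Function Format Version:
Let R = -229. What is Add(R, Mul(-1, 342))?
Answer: -571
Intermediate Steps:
Add(R, Mul(-1, 342)) = Add(-229, Mul(-1, 342)) = Add(-229, -342) = -571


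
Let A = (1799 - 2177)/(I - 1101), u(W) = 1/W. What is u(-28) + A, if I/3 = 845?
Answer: -2003/6692 ≈ -0.29931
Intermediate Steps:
u(W) = 1/W
I = 2535 (I = 3*845 = 2535)
A = -63/239 (A = (1799 - 2177)/(2535 - 1101) = -378/1434 = -378*1/1434 = -63/239 ≈ -0.26360)
u(-28) + A = 1/(-28) - 63/239 = -1/28 - 63/239 = -2003/6692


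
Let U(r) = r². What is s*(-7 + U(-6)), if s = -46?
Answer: -1334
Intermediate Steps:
s*(-7 + U(-6)) = -46*(-7 + (-6)²) = -46*(-7 + 36) = -46*29 = -1334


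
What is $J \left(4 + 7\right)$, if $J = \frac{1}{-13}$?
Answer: $- \frac{11}{13} \approx -0.84615$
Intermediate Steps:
$J = - \frac{1}{13} \approx -0.076923$
$J \left(4 + 7\right) = - \frac{4 + 7}{13} = \left(- \frac{1}{13}\right) 11 = - \frac{11}{13}$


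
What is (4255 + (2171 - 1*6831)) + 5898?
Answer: 5493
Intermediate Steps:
(4255 + (2171 - 1*6831)) + 5898 = (4255 + (2171 - 6831)) + 5898 = (4255 - 4660) + 5898 = -405 + 5898 = 5493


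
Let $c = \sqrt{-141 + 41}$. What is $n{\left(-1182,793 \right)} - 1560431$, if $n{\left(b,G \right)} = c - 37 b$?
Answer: $-1516697 + 10 i \approx -1.5167 \cdot 10^{6} + 10.0 i$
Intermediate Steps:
$c = 10 i$ ($c = \sqrt{-100} = 10 i \approx 10.0 i$)
$n{\left(b,G \right)} = - 37 b + 10 i$ ($n{\left(b,G \right)} = 10 i - 37 b = - 37 b + 10 i$)
$n{\left(-1182,793 \right)} - 1560431 = \left(\left(-37\right) \left(-1182\right) + 10 i\right) - 1560431 = \left(43734 + 10 i\right) - 1560431 = -1516697 + 10 i$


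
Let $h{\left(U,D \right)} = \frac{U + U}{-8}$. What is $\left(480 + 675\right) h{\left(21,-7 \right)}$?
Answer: $- \frac{24255}{4} \approx -6063.8$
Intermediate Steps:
$h{\left(U,D \right)} = - \frac{U}{4}$ ($h{\left(U,D \right)} = 2 U \left(- \frac{1}{8}\right) = - \frac{U}{4}$)
$\left(480 + 675\right) h{\left(21,-7 \right)} = \left(480 + 675\right) \left(\left(- \frac{1}{4}\right) 21\right) = 1155 \left(- \frac{21}{4}\right) = - \frac{24255}{4}$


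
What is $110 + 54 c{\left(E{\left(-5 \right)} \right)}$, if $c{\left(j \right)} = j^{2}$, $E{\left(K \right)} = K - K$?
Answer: $110$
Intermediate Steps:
$E{\left(K \right)} = 0$
$110 + 54 c{\left(E{\left(-5 \right)} \right)} = 110 + 54 \cdot 0^{2} = 110 + 54 \cdot 0 = 110 + 0 = 110$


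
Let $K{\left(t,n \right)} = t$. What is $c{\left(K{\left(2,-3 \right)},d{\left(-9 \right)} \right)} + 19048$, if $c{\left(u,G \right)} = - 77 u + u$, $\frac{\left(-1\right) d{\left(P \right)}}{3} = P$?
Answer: $18896$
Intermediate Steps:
$d{\left(P \right)} = - 3 P$
$c{\left(u,G \right)} = - 76 u$
$c{\left(K{\left(2,-3 \right)},d{\left(-9 \right)} \right)} + 19048 = \left(-76\right) 2 + 19048 = -152 + 19048 = 18896$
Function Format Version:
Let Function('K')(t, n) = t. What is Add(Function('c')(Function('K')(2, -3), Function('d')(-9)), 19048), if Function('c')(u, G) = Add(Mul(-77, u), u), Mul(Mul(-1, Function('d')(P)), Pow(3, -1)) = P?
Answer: 18896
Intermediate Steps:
Function('d')(P) = Mul(-3, P)
Function('c')(u, G) = Mul(-76, u)
Add(Function('c')(Function('K')(2, -3), Function('d')(-9)), 19048) = Add(Mul(-76, 2), 19048) = Add(-152, 19048) = 18896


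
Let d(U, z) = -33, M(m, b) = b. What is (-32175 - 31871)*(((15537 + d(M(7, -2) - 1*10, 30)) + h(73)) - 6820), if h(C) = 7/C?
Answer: -40601257194/73 ≈ -5.5618e+8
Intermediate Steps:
(-32175 - 31871)*(((15537 + d(M(7, -2) - 1*10, 30)) + h(73)) - 6820) = (-32175 - 31871)*(((15537 - 33) + 7/73) - 6820) = -64046*((15504 + 7*(1/73)) - 6820) = -64046*((15504 + 7/73) - 6820) = -64046*(1131799/73 - 6820) = -64046*633939/73 = -40601257194/73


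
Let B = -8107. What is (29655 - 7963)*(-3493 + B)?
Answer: -251627200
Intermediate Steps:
(29655 - 7963)*(-3493 + B) = (29655 - 7963)*(-3493 - 8107) = 21692*(-11600) = -251627200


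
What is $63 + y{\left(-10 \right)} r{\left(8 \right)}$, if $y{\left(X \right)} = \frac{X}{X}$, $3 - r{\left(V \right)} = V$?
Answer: $58$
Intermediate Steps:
$r{\left(V \right)} = 3 - V$
$y{\left(X \right)} = 1$
$63 + y{\left(-10 \right)} r{\left(8 \right)} = 63 + 1 \left(3 - 8\right) = 63 + 1 \left(-5\right) = 63 - 5 = 58$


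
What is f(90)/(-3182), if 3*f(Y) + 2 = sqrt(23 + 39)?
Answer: 1/4773 - sqrt(62)/9546 ≈ -0.00061534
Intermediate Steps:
f(Y) = -2/3 + sqrt(62)/3 (f(Y) = -2/3 + sqrt(23 + 39)/3 = -2/3 + sqrt(62)/3)
f(90)/(-3182) = (-2/3 + sqrt(62)/3)/(-3182) = (-2/3 + sqrt(62)/3)*(-1/3182) = 1/4773 - sqrt(62)/9546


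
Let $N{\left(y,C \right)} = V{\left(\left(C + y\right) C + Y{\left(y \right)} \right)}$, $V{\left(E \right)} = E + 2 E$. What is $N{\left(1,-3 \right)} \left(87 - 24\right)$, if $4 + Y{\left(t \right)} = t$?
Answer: $567$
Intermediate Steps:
$Y{\left(t \right)} = -4 + t$
$V{\left(E \right)} = 3 E$
$N{\left(y,C \right)} = -12 + 3 y + 3 C \left(C + y\right)$ ($N{\left(y,C \right)} = 3 \left(\left(C + y\right) C + \left(-4 + y\right)\right) = 3 \left(C \left(C + y\right) + \left(-4 + y\right)\right) = 3 \left(-4 + y + C \left(C + y\right)\right) = -12 + 3 y + 3 C \left(C + y\right)$)
$N{\left(1,-3 \right)} \left(87 - 24\right) = \left(-12 + 3 \cdot 1 + 3 \left(-3\right)^{2} + 3 \left(-3\right) 1\right) \left(87 - 24\right) = \left(-12 + 3 + 3 \cdot 9 - 9\right) 63 = \left(-12 + 3 + 27 - 9\right) 63 = 9 \cdot 63 = 567$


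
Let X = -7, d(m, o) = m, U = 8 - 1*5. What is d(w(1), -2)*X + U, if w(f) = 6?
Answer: -39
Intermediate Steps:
U = 3 (U = 8 - 5 = 3)
d(w(1), -2)*X + U = 6*(-7) + 3 = -42 + 3 = -39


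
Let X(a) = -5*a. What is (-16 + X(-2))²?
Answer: 36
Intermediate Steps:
(-16 + X(-2))² = (-16 - 5*(-2))² = (-16 + 10)² = (-6)² = 36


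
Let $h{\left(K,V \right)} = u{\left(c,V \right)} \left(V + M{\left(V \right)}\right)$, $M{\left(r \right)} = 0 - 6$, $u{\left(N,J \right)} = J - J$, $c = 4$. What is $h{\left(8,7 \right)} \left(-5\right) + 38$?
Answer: $38$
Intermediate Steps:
$u{\left(N,J \right)} = 0$
$M{\left(r \right)} = -6$ ($M{\left(r \right)} = 0 - 6 = -6$)
$h{\left(K,V \right)} = 0$ ($h{\left(K,V \right)} = 0 \left(V - 6\right) = 0 \left(-6 + V\right) = 0$)
$h{\left(8,7 \right)} \left(-5\right) + 38 = 0 \left(-5\right) + 38 = 0 + 38 = 38$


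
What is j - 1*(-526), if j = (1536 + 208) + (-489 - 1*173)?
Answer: 1608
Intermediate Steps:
j = 1082 (j = 1744 + (-489 - 173) = 1744 - 662 = 1082)
j - 1*(-526) = 1082 - 1*(-526) = 1082 + 526 = 1608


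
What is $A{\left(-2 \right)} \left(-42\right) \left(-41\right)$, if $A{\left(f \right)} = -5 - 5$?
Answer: $-17220$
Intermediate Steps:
$A{\left(f \right)} = -10$ ($A{\left(f \right)} = -5 - 5 = -10$)
$A{\left(-2 \right)} \left(-42\right) \left(-41\right) = \left(-10\right) \left(-42\right) \left(-41\right) = 420 \left(-41\right) = -17220$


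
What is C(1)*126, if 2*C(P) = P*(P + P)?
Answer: 126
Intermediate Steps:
C(P) = P**2 (C(P) = (P*(P + P))/2 = (P*(2*P))/2 = (2*P**2)/2 = P**2)
C(1)*126 = 1**2*126 = 1*126 = 126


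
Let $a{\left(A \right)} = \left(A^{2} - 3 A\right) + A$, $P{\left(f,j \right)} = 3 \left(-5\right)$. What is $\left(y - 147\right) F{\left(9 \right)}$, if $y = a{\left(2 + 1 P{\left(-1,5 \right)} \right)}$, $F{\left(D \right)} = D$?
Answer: $432$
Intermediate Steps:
$P{\left(f,j \right)} = -15$
$a{\left(A \right)} = A^{2} - 2 A$
$y = 195$ ($y = \left(2 + 1 \left(-15\right)\right) \left(-2 + \left(2 + 1 \left(-15\right)\right)\right) = \left(2 - 15\right) \left(-2 + \left(2 - 15\right)\right) = - 13 \left(-2 - 13\right) = \left(-13\right) \left(-15\right) = 195$)
$\left(y - 147\right) F{\left(9 \right)} = \left(195 - 147\right) 9 = 48 \cdot 9 = 432$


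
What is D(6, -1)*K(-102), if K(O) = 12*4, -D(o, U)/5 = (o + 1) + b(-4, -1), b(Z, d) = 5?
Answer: -2880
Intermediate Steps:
D(o, U) = -30 - 5*o (D(o, U) = -5*((o + 1) + 5) = -5*((1 + o) + 5) = -5*(6 + o) = -30 - 5*o)
K(O) = 48
D(6, -1)*K(-102) = (-30 - 5*6)*48 = (-30 - 30)*48 = -60*48 = -2880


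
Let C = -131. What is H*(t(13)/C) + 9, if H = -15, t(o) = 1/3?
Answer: 1184/131 ≈ 9.0382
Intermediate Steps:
t(o) = ⅓
H*(t(13)/C) + 9 = -5/(-131) + 9 = -5*(-1)/131 + 9 = -15*(-1/393) + 9 = 5/131 + 9 = 1184/131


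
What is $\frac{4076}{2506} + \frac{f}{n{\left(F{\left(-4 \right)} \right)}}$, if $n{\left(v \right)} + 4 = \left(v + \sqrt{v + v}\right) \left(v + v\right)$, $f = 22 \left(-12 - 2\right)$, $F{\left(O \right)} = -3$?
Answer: $\frac{2 \left(- 89348 i + 3057 \sqrt{6}\right)}{1253 \left(3 \sqrt{6} + 7 i\right)} \approx -8.8395 - 10.987 i$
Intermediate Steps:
$f = -308$ ($f = 22 \left(-14\right) = -308$)
$n{\left(v \right)} = -4 + 2 v \left(v + \sqrt{2} \sqrt{v}\right)$ ($n{\left(v \right)} = -4 + \left(v + \sqrt{v + v}\right) \left(v + v\right) = -4 + \left(v + \sqrt{2 v}\right) 2 v = -4 + \left(v + \sqrt{2} \sqrt{v}\right) 2 v = -4 + 2 v \left(v + \sqrt{2} \sqrt{v}\right)$)
$\frac{4076}{2506} + \frac{f}{n{\left(F{\left(-4 \right)} \right)}} = \frac{4076}{2506} - \frac{308}{-4 + 2 \left(-3\right)^{2} + 2 \sqrt{2} \left(-3\right)^{\frac{3}{2}}} = 4076 \cdot \frac{1}{2506} - \frac{308}{-4 + 2 \cdot 9 + 2 \sqrt{2} \left(- 3 i \sqrt{3}\right)} = \frac{2038}{1253} - \frac{308}{-4 + 18 - 6 i \sqrt{6}} = \frac{2038}{1253} - \frac{308}{14 - 6 i \sqrt{6}}$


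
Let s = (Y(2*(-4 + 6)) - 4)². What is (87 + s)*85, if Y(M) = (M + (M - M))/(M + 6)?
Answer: 42483/5 ≈ 8496.6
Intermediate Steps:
Y(M) = M/(6 + M) (Y(M) = (M + 0)/(6 + M) = M/(6 + M))
s = 324/25 (s = ((2*(-4 + 6))/(6 + 2*(-4 + 6)) - 4)² = ((2*2)/(6 + 2*2) - 4)² = (4/(6 + 4) - 4)² = (4/10 - 4)² = (4*(⅒) - 4)² = (⅖ - 4)² = (-18/5)² = 324/25 ≈ 12.960)
(87 + s)*85 = (87 + 324/25)*85 = (2499/25)*85 = 42483/5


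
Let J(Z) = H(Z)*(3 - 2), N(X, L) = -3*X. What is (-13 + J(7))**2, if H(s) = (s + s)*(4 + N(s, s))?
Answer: 63001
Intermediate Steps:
H(s) = 2*s*(4 - 3*s) (H(s) = (s + s)*(4 - 3*s) = (2*s)*(4 - 3*s) = 2*s*(4 - 3*s))
J(Z) = 2*Z*(4 - 3*Z) (J(Z) = (2*Z*(4 - 3*Z))*(3 - 2) = (2*Z*(4 - 3*Z))*1 = 2*Z*(4 - 3*Z))
(-13 + J(7))**2 = (-13 + 2*7*(4 - 3*7))**2 = (-13 + 2*7*(4 - 21))**2 = (-13 + 2*7*(-17))**2 = (-13 - 238)**2 = (-251)**2 = 63001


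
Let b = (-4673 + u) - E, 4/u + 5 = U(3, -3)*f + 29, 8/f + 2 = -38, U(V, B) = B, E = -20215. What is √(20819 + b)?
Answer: √550108029/123 ≈ 190.69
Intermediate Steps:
f = -⅕ (f = 8/(-2 - 38) = 8/(-40) = 8*(-1/40) = -⅕ ≈ -0.20000)
u = 20/123 (u = 4/(-5 + (-3*(-⅕) + 29)) = 4/(-5 + (⅗ + 29)) = 4/(-5 + 148/5) = 4/(123/5) = 4*(5/123) = 20/123 ≈ 0.16260)
b = 1911686/123 (b = (-4673 + 20/123) - 1*(-20215) = -574759/123 + 20215 = 1911686/123 ≈ 15542.)
√(20819 + b) = √(20819 + 1911686/123) = √(4472423/123) = √550108029/123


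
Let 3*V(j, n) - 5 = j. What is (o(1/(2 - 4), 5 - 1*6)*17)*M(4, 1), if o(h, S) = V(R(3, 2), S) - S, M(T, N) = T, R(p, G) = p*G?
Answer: 952/3 ≈ 317.33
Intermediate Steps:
R(p, G) = G*p
V(j, n) = 5/3 + j/3
o(h, S) = 11/3 - S (o(h, S) = (5/3 + (2*3)/3) - S = (5/3 + (⅓)*6) - S = (5/3 + 2) - S = 11/3 - S)
(o(1/(2 - 4), 5 - 1*6)*17)*M(4, 1) = ((11/3 - (5 - 1*6))*17)*4 = ((11/3 - (5 - 6))*17)*4 = ((11/3 - 1*(-1))*17)*4 = ((11/3 + 1)*17)*4 = ((14/3)*17)*4 = (238/3)*4 = 952/3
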